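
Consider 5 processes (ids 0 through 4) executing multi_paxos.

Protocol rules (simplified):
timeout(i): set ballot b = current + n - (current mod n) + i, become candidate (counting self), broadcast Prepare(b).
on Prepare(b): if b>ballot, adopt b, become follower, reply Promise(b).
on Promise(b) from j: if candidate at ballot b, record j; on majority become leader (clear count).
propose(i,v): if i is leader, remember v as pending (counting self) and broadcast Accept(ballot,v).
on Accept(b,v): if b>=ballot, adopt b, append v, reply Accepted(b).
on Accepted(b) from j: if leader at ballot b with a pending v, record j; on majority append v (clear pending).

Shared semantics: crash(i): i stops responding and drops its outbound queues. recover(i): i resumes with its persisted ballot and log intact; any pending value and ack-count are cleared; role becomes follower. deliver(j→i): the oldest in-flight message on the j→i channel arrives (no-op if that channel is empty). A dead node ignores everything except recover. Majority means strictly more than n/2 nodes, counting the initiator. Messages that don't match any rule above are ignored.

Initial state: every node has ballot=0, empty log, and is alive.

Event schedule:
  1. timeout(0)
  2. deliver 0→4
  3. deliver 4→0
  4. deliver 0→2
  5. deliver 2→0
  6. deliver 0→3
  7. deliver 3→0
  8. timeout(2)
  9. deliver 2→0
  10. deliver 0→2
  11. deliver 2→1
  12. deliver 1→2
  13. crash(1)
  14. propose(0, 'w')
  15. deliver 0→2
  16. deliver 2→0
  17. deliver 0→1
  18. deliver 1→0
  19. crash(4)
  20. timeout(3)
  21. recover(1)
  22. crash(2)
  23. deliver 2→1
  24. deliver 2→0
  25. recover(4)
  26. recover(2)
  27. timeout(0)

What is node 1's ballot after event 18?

12

after 1 — timeout(0): n0:cand/b5/[-]
after 2 — deliver 0→4: n4:foll/b5/[-]
after 3 — deliver 4→0: ·
after 4 — deliver 0→2: n2:foll/b5/[-]
after 5 — deliver 2→0: n0:lead/b5/[-]
after 6 — deliver 0→3: n3:foll/b5/[-]
after 7 — deliver 3→0: ·
after 8 — timeout(2): n2:cand/b12/[-]
after 9 — deliver 2→0: n0:foll/b12/[-]
after 10 — deliver 0→2: ·
after 11 — deliver 2→1: n1:foll/b12/[-]
after 12 — deliver 1→2: n2:lead/b12/[-]
after 13 — crash(1): n1:✗foll/b12/[-]
after 14 — propose(0,'w'): ·
after 15 — deliver 0→2: ·
after 16 — deliver 2→0: ·
after 17 — deliver 0→1: ·
after 18 — deliver 1→0: ·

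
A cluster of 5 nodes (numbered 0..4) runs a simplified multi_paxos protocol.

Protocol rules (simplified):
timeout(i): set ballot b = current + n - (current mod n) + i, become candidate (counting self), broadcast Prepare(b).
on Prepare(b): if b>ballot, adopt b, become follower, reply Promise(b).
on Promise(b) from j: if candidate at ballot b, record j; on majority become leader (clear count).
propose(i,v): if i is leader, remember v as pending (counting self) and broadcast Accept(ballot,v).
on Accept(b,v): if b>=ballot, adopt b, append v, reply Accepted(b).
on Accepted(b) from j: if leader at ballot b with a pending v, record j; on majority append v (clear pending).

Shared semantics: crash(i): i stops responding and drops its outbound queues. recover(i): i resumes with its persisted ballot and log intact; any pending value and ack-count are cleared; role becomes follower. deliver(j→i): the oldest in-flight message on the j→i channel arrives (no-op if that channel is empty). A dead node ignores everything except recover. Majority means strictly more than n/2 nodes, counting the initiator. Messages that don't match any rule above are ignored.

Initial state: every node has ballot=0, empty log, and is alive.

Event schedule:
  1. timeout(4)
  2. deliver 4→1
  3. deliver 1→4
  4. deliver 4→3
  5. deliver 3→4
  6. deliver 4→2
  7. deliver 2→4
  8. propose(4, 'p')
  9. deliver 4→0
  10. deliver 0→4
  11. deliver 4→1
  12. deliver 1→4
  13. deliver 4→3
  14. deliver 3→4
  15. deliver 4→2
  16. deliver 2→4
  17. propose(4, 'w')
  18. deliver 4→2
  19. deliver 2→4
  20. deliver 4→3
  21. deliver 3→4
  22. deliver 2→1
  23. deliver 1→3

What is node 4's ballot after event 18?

[1] timeout(4) → N4(cand b9 [-])
[2] deliver 4→1 → N1(foll b9 [-])
[3] deliver 1→4 → ∅
[4] deliver 4→3 → N3(foll b9 [-])
[5] deliver 3→4 → N4(lead b9 [-])
[6] deliver 4→2 → N2(foll b9 [-])
[7] deliver 2→4 → ∅
[8] propose(4,'p') → ∅
[9] deliver 4→0 → N0(foll b9 [-])
[10] deliver 0→4 → ∅
[11] deliver 4→1 → N1(foll b9 [p])
[12] deliver 1→4 → ∅
[13] deliver 4→3 → N3(foll b9 [p])
[14] deliver 3→4 → N4(lead b9 [p])
[15] deliver 4→2 → N2(foll b9 [p])
[16] deliver 2→4 → ∅
[17] propose(4,'w') → ∅
[18] deliver 4→2 → N2(foll b9 [p,w])

9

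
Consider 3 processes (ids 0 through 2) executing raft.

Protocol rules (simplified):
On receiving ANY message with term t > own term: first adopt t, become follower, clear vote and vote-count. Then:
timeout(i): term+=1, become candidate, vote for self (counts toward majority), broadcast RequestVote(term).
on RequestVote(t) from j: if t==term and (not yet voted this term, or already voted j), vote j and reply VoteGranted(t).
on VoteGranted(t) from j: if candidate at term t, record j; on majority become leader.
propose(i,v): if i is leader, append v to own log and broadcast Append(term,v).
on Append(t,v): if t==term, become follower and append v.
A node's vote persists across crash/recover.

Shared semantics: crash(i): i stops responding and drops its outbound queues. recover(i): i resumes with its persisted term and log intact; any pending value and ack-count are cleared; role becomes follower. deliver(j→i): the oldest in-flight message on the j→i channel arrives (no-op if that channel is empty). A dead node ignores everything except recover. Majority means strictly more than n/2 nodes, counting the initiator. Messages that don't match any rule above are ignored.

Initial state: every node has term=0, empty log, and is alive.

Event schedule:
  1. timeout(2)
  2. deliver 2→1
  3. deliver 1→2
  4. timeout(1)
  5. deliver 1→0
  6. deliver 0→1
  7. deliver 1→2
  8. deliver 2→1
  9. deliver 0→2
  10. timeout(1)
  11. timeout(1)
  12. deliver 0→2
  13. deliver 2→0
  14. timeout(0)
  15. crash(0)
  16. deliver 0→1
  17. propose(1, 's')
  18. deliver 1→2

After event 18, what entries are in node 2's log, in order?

e1 timeout(2): 2[cand,t=1,-]
e2 deliver 2→1: 1[foll,t=1,-]
e3 deliver 1→2: 2[lead,t=1,-]
e4 timeout(1): 1[cand,t=2,-]
e5 deliver 1→0: 0[foll,t=2,-]
e6 deliver 0→1: 1[lead,t=2,-]
e7 deliver 1→2: 2[foll,t=2,-]
e8 deliver 2→1: ·
e9 deliver 0→2: ·
e10 timeout(1): 1[cand,t=3,-]
e11 timeout(1): 1[cand,t=4,-]
e12 deliver 0→2: ·
e13 deliver 2→0: ·
e14 timeout(0): 0[cand,t=3,-]
e15 crash(0): 0[✗cand,t=3,-]
e16 deliver 0→1: ·
e17 propose(1,'s'): ·
e18 deliver 1→2: 2[foll,t=3,-]

empty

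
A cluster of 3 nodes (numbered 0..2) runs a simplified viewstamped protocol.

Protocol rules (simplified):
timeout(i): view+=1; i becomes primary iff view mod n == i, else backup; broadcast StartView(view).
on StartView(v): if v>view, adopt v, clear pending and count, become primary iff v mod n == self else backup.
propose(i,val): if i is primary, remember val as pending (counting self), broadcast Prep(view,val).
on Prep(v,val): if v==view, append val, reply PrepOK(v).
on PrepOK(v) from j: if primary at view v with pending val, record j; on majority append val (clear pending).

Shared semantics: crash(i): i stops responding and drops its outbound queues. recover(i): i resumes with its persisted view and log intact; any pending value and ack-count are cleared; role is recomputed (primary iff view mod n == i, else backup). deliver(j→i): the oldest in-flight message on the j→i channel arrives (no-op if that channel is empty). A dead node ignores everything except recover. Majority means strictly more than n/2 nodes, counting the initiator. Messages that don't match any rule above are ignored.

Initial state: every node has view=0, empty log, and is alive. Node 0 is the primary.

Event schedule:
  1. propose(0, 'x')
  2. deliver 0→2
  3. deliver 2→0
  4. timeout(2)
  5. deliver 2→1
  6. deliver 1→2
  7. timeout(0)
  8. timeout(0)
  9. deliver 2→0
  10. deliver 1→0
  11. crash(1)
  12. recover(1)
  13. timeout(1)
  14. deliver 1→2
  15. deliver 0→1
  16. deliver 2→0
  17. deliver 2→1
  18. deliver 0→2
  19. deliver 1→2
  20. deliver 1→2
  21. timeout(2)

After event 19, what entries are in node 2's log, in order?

1. propose(0,'x'):  nop
2. deliver 0→2:  <2:back v0 x>
3. deliver 2→0:  <0:prim v0 x>
4. timeout(2):  <2:back v1 x>
5. deliver 2→1:  <1:prim v1 ->
6. deliver 1→2:  nop
7. timeout(0):  <0:back v1 x>
8. timeout(0):  <0:back v2 x>
9. deliver 2→0:  nop
10. deliver 1→0:  nop
11. crash(1):  <1:✗prim v1 ->
12. recover(1):  <1:prim v1 ->
13. timeout(1):  <1:back v2 ->
14. deliver 1→2:  <2:prim v2 x>
15. deliver 0→1:  nop
16. deliver 2→0:  nop
17. deliver 2→1:  nop
18. deliver 0→2:  nop
19. deliver 1→2:  nop

x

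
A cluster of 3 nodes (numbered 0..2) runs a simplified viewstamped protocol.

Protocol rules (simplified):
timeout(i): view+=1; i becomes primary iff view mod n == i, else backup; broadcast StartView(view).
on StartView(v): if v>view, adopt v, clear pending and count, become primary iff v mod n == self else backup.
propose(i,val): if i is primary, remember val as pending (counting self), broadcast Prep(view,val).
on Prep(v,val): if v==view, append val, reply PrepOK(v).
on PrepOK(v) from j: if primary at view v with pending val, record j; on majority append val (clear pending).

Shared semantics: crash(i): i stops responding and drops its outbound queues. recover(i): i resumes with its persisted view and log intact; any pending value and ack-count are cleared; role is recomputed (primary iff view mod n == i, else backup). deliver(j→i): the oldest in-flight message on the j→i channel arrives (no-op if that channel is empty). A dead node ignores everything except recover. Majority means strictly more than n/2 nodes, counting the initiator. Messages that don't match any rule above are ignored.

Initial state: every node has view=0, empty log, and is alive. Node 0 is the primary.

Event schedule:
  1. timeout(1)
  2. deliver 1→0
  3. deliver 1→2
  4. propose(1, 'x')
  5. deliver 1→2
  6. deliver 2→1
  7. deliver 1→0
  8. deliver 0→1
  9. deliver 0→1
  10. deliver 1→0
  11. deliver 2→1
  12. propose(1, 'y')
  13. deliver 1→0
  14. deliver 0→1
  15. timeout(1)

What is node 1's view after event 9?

step 1 timeout(1): 1={prim,v=1,log=-}
step 2 deliver 1→0: 0={back,v=1,log=-}
step 3 deliver 1→2: 2={back,v=1,log=-}
step 4 propose(1,'x'): —
step 5 deliver 1→2: 2={back,v=1,log=x}
step 6 deliver 2→1: 1={prim,v=1,log=x}
step 7 deliver 1→0: 0={back,v=1,log=x}
step 8 deliver 0→1: —
step 9 deliver 0→1: —

1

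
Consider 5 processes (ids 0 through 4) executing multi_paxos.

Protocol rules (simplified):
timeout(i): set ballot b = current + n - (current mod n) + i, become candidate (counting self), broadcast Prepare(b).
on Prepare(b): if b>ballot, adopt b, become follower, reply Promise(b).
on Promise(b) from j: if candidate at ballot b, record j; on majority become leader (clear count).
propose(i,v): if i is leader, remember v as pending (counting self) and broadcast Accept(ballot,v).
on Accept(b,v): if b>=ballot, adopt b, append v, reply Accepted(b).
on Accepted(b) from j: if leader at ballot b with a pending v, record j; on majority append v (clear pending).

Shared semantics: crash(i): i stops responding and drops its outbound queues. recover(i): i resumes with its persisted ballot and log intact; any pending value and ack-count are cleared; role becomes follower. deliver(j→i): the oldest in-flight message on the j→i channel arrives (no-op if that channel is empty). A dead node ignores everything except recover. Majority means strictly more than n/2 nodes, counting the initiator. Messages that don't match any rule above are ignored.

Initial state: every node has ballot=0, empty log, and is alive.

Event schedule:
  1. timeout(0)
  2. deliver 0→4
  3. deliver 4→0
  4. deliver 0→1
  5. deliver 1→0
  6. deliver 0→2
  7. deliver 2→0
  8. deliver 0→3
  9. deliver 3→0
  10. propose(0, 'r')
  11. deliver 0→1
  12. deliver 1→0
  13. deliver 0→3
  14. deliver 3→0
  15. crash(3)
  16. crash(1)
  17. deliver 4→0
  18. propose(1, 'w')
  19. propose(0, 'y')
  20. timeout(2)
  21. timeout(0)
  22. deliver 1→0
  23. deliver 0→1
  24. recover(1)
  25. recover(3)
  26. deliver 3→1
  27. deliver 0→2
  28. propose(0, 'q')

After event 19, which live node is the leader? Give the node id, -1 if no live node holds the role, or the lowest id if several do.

[1] timeout(0) → N0(cand b5 [-])
[2] deliver 0→4 → N4(foll b5 [-])
[3] deliver 4→0 → ∅
[4] deliver 0→1 → N1(foll b5 [-])
[5] deliver 1→0 → N0(lead b5 [-])
[6] deliver 0→2 → N2(foll b5 [-])
[7] deliver 2→0 → ∅
[8] deliver 0→3 → N3(foll b5 [-])
[9] deliver 3→0 → ∅
[10] propose(0,'r') → ∅
[11] deliver 0→1 → N1(foll b5 [r])
[12] deliver 1→0 → ∅
[13] deliver 0→3 → N3(foll b5 [r])
[14] deliver 3→0 → N0(lead b5 [r])
[15] crash(3) → N3(✗foll b5 [r])
[16] crash(1) → N1(✗foll b5 [r])
[17] deliver 4→0 → ∅
[18] propose(1,'w') → ∅
[19] propose(0,'y') → ∅

0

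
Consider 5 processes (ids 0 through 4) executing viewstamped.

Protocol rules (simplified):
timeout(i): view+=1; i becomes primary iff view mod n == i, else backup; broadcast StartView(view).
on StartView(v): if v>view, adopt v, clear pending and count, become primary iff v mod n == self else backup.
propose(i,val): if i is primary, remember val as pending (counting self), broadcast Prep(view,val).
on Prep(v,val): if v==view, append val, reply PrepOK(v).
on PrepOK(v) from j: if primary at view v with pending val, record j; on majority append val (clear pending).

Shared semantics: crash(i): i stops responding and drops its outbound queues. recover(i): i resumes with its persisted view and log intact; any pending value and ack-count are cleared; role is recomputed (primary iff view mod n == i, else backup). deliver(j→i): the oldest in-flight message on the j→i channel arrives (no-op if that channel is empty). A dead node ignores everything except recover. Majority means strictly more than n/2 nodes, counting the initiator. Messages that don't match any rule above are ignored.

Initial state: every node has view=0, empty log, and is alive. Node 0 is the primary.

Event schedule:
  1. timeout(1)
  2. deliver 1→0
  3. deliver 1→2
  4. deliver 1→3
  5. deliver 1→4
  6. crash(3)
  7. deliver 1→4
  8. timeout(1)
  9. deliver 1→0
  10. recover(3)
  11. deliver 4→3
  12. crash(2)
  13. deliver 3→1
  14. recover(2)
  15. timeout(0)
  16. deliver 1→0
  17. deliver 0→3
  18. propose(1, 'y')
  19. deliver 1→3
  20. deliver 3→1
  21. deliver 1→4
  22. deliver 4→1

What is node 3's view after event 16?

1

1. timeout(1):  <1:prim v1 ->
2. deliver 1→0:  <0:back v1 ->
3. deliver 1→2:  <2:back v1 ->
4. deliver 1→3:  <3:back v1 ->
5. deliver 1→4:  <4:back v1 ->
6. crash(3):  <3:✗back v1 ->
7. deliver 1→4:  nop
8. timeout(1):  <1:back v2 ->
9. deliver 1→0:  <0:back v2 ->
10. recover(3):  <3:back v1 ->
11. deliver 4→3:  nop
12. crash(2):  <2:✗back v1 ->
13. deliver 3→1:  nop
14. recover(2):  <2:back v1 ->
15. timeout(0):  <0:back v3 ->
16. deliver 1→0:  nop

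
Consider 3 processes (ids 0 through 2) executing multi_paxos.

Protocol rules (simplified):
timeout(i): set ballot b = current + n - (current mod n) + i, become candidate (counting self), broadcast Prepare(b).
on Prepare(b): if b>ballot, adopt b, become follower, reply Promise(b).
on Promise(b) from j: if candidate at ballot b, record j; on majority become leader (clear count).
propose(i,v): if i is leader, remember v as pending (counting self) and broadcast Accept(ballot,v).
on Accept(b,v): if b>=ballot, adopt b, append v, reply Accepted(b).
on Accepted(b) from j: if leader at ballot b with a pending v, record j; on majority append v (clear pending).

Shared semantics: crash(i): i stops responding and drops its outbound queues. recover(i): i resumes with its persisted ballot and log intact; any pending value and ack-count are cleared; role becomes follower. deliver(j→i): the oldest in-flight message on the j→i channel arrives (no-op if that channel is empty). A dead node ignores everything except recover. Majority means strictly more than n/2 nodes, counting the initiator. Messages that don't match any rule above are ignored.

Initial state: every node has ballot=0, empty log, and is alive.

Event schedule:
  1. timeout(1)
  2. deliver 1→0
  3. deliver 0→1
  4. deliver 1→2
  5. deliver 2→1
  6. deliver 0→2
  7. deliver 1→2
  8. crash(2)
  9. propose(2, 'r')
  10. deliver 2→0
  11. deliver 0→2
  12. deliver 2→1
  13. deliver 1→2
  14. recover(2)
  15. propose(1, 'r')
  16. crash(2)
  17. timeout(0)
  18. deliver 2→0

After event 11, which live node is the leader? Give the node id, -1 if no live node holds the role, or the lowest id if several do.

1

step 1 timeout(1): 1={cand,b=4,log=-}
step 2 deliver 1→0: 0={foll,b=4,log=-}
step 3 deliver 0→1: 1={lead,b=4,log=-}
step 4 deliver 1→2: 2={foll,b=4,log=-}
step 5 deliver 2→1: —
step 6 deliver 0→2: —
step 7 deliver 1→2: —
step 8 crash(2): 2={✗foll,b=4,log=-}
step 9 propose(2,'r'): —
step 10 deliver 2→0: —
step 11 deliver 0→2: —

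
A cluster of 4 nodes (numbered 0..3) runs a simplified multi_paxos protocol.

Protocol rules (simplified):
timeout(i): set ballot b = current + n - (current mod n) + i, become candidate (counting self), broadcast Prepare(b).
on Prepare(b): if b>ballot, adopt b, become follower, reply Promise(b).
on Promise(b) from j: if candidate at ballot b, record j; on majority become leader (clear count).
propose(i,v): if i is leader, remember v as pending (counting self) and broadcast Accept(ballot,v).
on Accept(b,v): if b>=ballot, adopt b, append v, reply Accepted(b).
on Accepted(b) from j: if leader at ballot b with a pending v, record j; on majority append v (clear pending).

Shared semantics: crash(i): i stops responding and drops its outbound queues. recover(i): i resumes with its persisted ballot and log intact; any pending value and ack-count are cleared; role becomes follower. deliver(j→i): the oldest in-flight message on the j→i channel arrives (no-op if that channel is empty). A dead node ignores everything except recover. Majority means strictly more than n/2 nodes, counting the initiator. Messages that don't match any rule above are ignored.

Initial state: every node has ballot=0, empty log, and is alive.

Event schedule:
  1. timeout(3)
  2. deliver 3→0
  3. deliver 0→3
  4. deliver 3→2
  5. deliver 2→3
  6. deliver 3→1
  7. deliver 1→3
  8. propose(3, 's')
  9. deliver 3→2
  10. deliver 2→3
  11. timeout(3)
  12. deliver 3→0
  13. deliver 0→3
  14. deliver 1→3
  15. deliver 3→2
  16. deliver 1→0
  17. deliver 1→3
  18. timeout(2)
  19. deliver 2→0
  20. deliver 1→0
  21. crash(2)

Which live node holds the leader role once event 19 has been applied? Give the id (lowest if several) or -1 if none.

after 1 — timeout(3): n3:cand/b7/[-]
after 2 — deliver 3→0: n0:foll/b7/[-]
after 3 — deliver 0→3: ·
after 4 — deliver 3→2: n2:foll/b7/[-]
after 5 — deliver 2→3: n3:lead/b7/[-]
after 6 — deliver 3→1: n1:foll/b7/[-]
after 7 — deliver 1→3: ·
after 8 — propose(3,'s'): ·
after 9 — deliver 3→2: n2:foll/b7/[s]
after 10 — deliver 2→3: ·
after 11 — timeout(3): n3:cand/b11/[-]
after 12 — deliver 3→0: n0:foll/b7/[s]
after 13 — deliver 0→3: ·
after 14 — deliver 1→3: ·
after 15 — deliver 3→2: n2:foll/b11/[s]
after 16 — deliver 1→0: ·
after 17 — deliver 1→3: ·
after 18 — timeout(2): n2:cand/b14/[s]
after 19 — deliver 2→0: n0:foll/b14/[s]

-1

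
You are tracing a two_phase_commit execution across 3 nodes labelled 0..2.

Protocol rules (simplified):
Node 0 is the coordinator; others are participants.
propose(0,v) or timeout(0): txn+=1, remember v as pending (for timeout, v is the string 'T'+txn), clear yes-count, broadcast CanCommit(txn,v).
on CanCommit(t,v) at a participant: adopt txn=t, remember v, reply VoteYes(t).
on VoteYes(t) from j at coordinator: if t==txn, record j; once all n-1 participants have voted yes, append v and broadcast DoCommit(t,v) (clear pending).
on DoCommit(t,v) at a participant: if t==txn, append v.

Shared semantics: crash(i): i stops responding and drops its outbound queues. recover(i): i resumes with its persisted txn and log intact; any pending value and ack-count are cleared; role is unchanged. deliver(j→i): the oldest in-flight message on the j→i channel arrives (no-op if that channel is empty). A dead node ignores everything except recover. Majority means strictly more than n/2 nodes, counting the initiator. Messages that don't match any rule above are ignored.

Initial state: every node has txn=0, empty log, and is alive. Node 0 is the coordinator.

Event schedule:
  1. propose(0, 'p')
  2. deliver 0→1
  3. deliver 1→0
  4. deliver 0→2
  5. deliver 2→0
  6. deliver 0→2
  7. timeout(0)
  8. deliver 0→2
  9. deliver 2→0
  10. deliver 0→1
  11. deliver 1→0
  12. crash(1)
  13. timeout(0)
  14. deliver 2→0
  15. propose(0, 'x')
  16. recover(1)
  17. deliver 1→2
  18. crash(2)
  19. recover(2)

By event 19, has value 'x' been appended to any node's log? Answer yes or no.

step 1 propose(0,'p'): 0={coor,t=1,log=-}
step 2 deliver 0→1: 1={part,t=1,log=-}
step 3 deliver 1→0: —
step 4 deliver 0→2: 2={part,t=1,log=-}
step 5 deliver 2→0: 0={coor,t=1,log=p}
step 6 deliver 0→2: 2={part,t=1,log=p}
step 7 timeout(0): 0={coor,t=2,log=p}
step 8 deliver 0→2: 2={part,t=2,log=p}
step 9 deliver 2→0: —
step 10 deliver 0→1: 1={part,t=1,log=p}
step 11 deliver 1→0: —
step 12 crash(1): 1={✗part,t=1,log=p}
step 13 timeout(0): 0={coor,t=3,log=p}
step 14 deliver 2→0: —
step 15 propose(0,'x'): 0={coor,t=4,log=p}
step 16 recover(1): 1={part,t=1,log=p}
step 17 deliver 1→2: —
step 18 crash(2): 2={✗part,t=2,log=p}
step 19 recover(2): 2={part,t=2,log=p}

no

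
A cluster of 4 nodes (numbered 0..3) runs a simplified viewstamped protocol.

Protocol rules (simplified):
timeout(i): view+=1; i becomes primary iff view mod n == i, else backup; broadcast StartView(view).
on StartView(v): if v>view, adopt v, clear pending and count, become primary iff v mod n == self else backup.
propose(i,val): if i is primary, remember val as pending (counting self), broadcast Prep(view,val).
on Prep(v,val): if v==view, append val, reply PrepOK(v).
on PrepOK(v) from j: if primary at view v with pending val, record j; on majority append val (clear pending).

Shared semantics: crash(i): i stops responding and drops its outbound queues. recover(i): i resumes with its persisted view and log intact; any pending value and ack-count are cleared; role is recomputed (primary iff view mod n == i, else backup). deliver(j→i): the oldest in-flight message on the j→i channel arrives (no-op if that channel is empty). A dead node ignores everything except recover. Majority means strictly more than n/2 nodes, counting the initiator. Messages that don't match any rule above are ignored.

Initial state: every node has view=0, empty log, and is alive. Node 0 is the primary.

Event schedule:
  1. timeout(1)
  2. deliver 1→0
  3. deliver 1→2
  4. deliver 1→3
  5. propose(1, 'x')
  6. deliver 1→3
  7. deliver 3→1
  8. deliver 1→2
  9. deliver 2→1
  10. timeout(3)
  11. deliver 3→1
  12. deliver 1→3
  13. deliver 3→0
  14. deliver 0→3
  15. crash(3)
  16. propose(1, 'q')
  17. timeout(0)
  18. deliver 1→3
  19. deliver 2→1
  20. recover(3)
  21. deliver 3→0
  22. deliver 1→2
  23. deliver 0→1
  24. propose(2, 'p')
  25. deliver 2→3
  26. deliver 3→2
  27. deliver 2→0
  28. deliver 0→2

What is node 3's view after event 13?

e1 timeout(1): 1[prim,v=1,-]
e2 deliver 1→0: 0[back,v=1,-]
e3 deliver 1→2: 2[back,v=1,-]
e4 deliver 1→3: 3[back,v=1,-]
e5 propose(1,'x'): ·
e6 deliver 1→3: 3[back,v=1,x]
e7 deliver 3→1: ·
e8 deliver 1→2: 2[back,v=1,x]
e9 deliver 2→1: 1[prim,v=1,x]
e10 timeout(3): 3[back,v=2,x]
e11 deliver 3→1: 1[back,v=2,x]
e12 deliver 1→3: ·
e13 deliver 3→0: 0[back,v=2,-]

2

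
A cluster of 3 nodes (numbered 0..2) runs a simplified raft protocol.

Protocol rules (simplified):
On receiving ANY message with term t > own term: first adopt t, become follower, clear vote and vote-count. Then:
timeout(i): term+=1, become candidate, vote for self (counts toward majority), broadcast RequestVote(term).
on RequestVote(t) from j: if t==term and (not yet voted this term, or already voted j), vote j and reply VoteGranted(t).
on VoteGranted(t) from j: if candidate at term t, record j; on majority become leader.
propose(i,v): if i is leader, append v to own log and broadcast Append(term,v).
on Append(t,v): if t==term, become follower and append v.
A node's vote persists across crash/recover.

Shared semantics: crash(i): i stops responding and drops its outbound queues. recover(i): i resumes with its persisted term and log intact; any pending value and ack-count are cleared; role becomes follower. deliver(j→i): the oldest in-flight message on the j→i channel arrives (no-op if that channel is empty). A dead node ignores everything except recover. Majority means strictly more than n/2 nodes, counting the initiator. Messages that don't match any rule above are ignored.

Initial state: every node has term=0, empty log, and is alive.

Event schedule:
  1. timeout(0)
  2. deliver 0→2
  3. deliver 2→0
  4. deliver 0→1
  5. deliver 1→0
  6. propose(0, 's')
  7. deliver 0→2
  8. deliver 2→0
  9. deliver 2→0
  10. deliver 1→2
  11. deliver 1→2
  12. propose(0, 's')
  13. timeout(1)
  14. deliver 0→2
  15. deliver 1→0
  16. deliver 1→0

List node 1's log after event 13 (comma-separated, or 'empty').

step 1 timeout(0): 0={cand,t=1,log=-}
step 2 deliver 0→2: 2={foll,t=1,log=-}
step 3 deliver 2→0: 0={lead,t=1,log=-}
step 4 deliver 0→1: 1={foll,t=1,log=-}
step 5 deliver 1→0: —
step 6 propose(0,'s'): 0={lead,t=1,log=s}
step 7 deliver 0→2: 2={foll,t=1,log=s}
step 8 deliver 2→0: —
step 9 deliver 2→0: —
step 10 deliver 1→2: —
step 11 deliver 1→2: —
step 12 propose(0,'s'): 0={lead,t=1,log=s,s}
step 13 timeout(1): 1={cand,t=2,log=-}

empty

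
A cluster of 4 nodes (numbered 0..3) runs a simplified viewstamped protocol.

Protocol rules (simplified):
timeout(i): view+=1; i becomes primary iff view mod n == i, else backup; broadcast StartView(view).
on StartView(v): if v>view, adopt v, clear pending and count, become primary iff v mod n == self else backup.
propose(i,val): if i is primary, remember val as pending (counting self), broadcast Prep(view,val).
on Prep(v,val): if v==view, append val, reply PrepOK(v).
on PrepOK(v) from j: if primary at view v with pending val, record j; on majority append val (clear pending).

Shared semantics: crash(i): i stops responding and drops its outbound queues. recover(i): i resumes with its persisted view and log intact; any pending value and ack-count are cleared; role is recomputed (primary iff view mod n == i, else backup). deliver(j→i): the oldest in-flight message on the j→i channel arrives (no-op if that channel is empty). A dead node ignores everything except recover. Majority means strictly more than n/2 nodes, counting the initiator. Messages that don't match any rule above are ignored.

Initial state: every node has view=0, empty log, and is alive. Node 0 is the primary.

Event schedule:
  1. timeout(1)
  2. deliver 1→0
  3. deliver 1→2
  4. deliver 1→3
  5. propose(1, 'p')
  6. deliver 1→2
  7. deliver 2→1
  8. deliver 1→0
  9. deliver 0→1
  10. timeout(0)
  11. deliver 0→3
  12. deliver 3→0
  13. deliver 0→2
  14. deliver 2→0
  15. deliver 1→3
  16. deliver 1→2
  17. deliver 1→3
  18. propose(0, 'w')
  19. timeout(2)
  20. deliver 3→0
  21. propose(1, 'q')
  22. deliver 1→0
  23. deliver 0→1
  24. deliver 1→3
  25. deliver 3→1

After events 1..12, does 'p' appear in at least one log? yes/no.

e1 timeout(1): 1[prim,v=1,-]
e2 deliver 1→0: 0[back,v=1,-]
e3 deliver 1→2: 2[back,v=1,-]
e4 deliver 1→3: 3[back,v=1,-]
e5 propose(1,'p'): ·
e6 deliver 1→2: 2[back,v=1,p]
e7 deliver 2→1: ·
e8 deliver 1→0: 0[back,v=1,p]
e9 deliver 0→1: 1[prim,v=1,p]
e10 timeout(0): 0[back,v=2,p]
e11 deliver 0→3: 3[back,v=2,-]
e12 deliver 3→0: ·

yes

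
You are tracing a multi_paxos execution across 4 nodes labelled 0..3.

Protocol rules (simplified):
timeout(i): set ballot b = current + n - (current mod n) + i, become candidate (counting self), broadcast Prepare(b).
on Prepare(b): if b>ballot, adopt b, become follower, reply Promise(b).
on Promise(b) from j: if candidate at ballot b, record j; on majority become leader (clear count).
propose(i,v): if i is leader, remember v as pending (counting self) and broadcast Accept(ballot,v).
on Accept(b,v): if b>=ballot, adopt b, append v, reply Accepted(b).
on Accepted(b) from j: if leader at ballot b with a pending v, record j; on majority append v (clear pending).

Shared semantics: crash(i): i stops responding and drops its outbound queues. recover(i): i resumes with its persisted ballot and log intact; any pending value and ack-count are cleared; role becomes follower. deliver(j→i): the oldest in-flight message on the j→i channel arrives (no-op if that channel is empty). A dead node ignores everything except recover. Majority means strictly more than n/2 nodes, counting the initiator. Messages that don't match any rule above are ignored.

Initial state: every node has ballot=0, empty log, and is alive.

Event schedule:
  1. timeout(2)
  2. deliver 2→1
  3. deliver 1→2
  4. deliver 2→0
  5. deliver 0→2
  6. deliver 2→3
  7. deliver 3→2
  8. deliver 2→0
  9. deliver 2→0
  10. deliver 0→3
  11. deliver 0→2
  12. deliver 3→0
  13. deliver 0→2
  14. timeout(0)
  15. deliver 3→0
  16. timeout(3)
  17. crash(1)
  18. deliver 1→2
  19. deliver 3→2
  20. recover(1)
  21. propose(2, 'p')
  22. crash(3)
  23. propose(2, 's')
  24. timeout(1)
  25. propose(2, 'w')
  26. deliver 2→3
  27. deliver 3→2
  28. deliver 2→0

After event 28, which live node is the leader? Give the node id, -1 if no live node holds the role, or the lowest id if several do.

1. timeout(2):  <2:cand b6 ->
2. deliver 2→1:  <1:foll b6 ->
3. deliver 1→2:  nop
4. deliver 2→0:  <0:foll b6 ->
5. deliver 0→2:  <2:lead b6 ->
6. deliver 2→3:  <3:foll b6 ->
7. deliver 3→2:  nop
8. deliver 2→0:  nop
9. deliver 2→0:  nop
10. deliver 0→3:  nop
11. deliver 0→2:  nop
12. deliver 3→0:  nop
13. deliver 0→2:  nop
14. timeout(0):  <0:cand b8 ->
15. deliver 3→0:  nop
16. timeout(3):  <3:cand b11 ->
17. crash(1):  <1:✗foll b6 ->
18. deliver 1→2:  nop
19. deliver 3→2:  <2:foll b11 ->
20. recover(1):  <1:foll b6 ->
21. propose(2,'p'):  nop
22. crash(3):  <3:✗cand b11 ->
23. propose(2,'s'):  nop
24. timeout(1):  <1:cand b9 ->
25. propose(2,'w'):  nop
26. deliver 2→3:  nop
27. deliver 3→2:  nop
28. deliver 2→0:  nop

-1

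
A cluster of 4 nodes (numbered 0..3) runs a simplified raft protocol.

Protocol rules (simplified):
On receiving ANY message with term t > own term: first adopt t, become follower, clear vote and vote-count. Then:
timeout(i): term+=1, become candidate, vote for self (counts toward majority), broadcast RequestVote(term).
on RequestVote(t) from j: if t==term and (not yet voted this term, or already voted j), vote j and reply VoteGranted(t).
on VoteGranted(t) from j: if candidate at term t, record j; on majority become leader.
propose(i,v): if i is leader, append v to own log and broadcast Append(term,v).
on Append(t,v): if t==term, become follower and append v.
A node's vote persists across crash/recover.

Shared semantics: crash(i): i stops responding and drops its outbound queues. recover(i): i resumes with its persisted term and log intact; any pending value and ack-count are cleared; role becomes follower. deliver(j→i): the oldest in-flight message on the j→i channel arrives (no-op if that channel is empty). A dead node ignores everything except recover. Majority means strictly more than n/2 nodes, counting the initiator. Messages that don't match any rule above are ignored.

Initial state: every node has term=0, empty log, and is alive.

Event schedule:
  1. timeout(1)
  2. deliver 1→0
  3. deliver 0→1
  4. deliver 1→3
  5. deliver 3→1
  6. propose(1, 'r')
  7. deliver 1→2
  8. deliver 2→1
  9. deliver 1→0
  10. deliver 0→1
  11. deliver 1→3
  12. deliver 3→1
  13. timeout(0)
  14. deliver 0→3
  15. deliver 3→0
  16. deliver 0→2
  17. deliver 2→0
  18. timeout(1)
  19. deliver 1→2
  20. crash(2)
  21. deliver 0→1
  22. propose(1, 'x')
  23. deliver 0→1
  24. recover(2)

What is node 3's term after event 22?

2

e1 timeout(1): 1[cand,t=1,-]
e2 deliver 1→0: 0[foll,t=1,-]
e3 deliver 0→1: ·
e4 deliver 1→3: 3[foll,t=1,-]
e5 deliver 3→1: 1[lead,t=1,-]
e6 propose(1,'r'): 1[lead,t=1,r]
e7 deliver 1→2: 2[foll,t=1,-]
e8 deliver 2→1: ·
e9 deliver 1→0: 0[foll,t=1,r]
e10 deliver 0→1: ·
e11 deliver 1→3: 3[foll,t=1,r]
e12 deliver 3→1: ·
e13 timeout(0): 0[cand,t=2,r]
e14 deliver 0→3: 3[foll,t=2,r]
e15 deliver 3→0: ·
e16 deliver 0→2: 2[foll,t=2,-]
e17 deliver 2→0: 0[lead,t=2,r]
e18 timeout(1): 1[cand,t=2,r]
e19 deliver 1→2: ·
e20 crash(2): 2[✗foll,t=2,-]
e21 deliver 0→1: ·
e22 propose(1,'x'): ·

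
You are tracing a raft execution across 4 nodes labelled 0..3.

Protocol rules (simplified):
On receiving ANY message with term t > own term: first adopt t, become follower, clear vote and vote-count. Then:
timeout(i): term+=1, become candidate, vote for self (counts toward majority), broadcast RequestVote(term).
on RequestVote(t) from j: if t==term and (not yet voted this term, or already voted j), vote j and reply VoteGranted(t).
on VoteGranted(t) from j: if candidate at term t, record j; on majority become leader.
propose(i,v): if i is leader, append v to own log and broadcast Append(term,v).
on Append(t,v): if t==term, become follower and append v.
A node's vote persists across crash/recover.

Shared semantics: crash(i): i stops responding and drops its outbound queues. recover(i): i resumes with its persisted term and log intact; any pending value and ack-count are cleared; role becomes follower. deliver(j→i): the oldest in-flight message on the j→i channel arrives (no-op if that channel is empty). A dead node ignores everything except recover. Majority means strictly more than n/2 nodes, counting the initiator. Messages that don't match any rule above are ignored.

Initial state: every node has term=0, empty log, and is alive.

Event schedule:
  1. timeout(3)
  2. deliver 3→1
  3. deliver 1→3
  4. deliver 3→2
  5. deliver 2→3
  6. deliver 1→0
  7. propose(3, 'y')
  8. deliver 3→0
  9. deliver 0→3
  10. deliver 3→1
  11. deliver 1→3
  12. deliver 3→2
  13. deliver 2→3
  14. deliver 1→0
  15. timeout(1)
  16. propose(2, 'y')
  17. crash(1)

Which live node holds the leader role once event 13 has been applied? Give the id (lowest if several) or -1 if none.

[1] timeout(3) → N3(cand t1 [-])
[2] deliver 3→1 → N1(foll t1 [-])
[3] deliver 1→3 → ∅
[4] deliver 3→2 → N2(foll t1 [-])
[5] deliver 2→3 → N3(lead t1 [-])
[6] deliver 1→0 → ∅
[7] propose(3,'y') → N3(lead t1 [y])
[8] deliver 3→0 → N0(foll t1 [-])
[9] deliver 0→3 → ∅
[10] deliver 3→1 → N1(foll t1 [y])
[11] deliver 1→3 → ∅
[12] deliver 3→2 → N2(foll t1 [y])
[13] deliver 2→3 → ∅

3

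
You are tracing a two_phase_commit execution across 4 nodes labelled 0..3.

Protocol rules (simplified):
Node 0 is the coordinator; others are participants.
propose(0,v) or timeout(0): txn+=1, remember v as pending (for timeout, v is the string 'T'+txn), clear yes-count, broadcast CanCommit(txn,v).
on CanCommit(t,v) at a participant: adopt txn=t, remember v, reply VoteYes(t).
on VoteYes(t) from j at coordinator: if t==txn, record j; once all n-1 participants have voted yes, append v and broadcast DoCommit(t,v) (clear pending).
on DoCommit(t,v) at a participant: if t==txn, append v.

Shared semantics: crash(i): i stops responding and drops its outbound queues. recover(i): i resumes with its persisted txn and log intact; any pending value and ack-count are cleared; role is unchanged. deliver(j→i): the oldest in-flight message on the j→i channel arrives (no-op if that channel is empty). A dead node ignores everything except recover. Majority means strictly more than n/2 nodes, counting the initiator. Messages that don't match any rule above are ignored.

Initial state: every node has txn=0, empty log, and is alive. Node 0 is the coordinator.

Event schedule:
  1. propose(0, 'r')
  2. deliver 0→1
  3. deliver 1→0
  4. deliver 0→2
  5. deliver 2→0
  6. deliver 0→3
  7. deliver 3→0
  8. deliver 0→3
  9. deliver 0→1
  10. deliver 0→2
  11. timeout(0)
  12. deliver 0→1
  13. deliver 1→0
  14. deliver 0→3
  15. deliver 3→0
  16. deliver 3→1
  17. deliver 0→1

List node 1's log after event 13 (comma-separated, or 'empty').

e1 propose(0,'r'): 0[coor,t=1,-]
e2 deliver 0→1: 1[part,t=1,-]
e3 deliver 1→0: ·
e4 deliver 0→2: 2[part,t=1,-]
e5 deliver 2→0: ·
e6 deliver 0→3: 3[part,t=1,-]
e7 deliver 3→0: 0[coor,t=1,r]
e8 deliver 0→3: 3[part,t=1,r]
e9 deliver 0→1: 1[part,t=1,r]
e10 deliver 0→2: 2[part,t=1,r]
e11 timeout(0): 0[coor,t=2,r]
e12 deliver 0→1: 1[part,t=2,r]
e13 deliver 1→0: ·

r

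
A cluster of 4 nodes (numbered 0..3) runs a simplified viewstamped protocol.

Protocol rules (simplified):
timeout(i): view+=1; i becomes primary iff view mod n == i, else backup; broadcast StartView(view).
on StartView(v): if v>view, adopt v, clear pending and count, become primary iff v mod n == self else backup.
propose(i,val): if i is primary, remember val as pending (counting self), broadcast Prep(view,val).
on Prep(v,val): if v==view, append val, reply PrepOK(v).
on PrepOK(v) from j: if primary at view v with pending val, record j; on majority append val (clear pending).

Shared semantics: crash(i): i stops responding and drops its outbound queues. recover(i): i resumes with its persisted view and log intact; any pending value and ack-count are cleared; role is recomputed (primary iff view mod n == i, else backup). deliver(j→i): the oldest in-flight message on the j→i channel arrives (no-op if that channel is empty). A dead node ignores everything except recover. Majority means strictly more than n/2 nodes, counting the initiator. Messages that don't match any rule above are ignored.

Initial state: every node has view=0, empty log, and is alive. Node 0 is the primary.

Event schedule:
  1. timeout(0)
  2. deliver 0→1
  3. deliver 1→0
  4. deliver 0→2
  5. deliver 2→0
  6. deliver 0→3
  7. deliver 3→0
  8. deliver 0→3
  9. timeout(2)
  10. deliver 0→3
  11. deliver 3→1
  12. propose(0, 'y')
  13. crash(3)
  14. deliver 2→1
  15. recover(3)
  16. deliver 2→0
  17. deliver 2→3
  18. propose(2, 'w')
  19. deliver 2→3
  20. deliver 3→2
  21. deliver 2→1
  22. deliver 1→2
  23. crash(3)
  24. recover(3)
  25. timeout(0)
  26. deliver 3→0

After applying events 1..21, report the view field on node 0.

after 1 — timeout(0): n0:back/v1/[-]
after 2 — deliver 0→1: n1:prim/v1/[-]
after 3 — deliver 1→0: ·
after 4 — deliver 0→2: n2:back/v1/[-]
after 5 — deliver 2→0: ·
after 6 — deliver 0→3: n3:back/v1/[-]
after 7 — deliver 3→0: ·
after 8 — deliver 0→3: ·
after 9 — timeout(2): n2:prim/v2/[-]
after 10 — deliver 0→3: ·
after 11 — deliver 3→1: ·
after 12 — propose(0,'y'): ·
after 13 — crash(3): n3:✗back/v1/[-]
after 14 — deliver 2→1: n1:back/v2/[-]
after 15 — recover(3): n3:back/v1/[-]
after 16 — deliver 2→0: n0:back/v2/[-]
after 17 — deliver 2→3: n3:back/v2/[-]
after 18 — propose(2,'w'): ·
after 19 — deliver 2→3: n3:back/v2/[w]
after 20 — deliver 3→2: ·
after 21 — deliver 2→1: n1:back/v2/[w]

2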